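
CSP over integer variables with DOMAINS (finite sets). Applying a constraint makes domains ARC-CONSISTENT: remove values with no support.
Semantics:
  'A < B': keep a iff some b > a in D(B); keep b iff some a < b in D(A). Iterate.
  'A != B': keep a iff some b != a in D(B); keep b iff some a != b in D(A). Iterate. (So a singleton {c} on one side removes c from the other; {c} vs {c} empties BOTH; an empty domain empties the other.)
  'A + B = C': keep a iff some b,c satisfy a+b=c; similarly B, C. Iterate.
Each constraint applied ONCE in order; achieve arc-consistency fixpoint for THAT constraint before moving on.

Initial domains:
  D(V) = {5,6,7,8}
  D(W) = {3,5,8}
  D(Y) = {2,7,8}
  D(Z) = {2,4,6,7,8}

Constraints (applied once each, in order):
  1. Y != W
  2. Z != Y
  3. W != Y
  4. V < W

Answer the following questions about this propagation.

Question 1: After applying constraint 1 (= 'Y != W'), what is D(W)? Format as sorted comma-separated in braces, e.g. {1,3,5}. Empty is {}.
Answer: {3,5,8}

Derivation:
Constraint 1 (Y != W) on D(Y)={2,7,8} D(W)={3,5,8}: no change
So after constraint 1: D(W) = {3,5,8}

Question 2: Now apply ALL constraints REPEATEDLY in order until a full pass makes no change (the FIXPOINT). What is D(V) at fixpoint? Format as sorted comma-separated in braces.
pass 0 (initial): D(V)={5,6,7,8}
pass 1: V {5,6,7,8}->{5,6,7}; W {3,5,8}->{8}
pass 2: Y {2,7,8}->{2,7}
pass 3: no change
Fixpoint after 3 passes: D(V) = {5,6,7}

Answer: {5,6,7}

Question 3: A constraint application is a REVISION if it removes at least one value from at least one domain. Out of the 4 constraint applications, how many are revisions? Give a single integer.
Answer: 1

Derivation:
Constraint 1 (Y != W) on D(Y)={2,7,8} D(W)={3,5,8}: no change => not a revision
Constraint 2 (Z != Y) on D(Z)={2,4,6,7,8} D(Y)={2,7,8}: no change => not a revision
Constraint 3 (W != Y) on D(W)={3,5,8} D(Y)={2,7,8}: no change => not a revision
Constraint 4 (V < W) on D(V)={5,6,7,8} D(W)={3,5,8}: V {5,6,7,8}->{5,6,7}; W {3,5,8}->{8} => REVISION
Total revisions = 1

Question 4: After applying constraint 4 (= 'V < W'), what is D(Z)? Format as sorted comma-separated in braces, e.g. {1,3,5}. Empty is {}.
Answer: {2,4,6,7,8}

Derivation:
Constraint 1 (Y != W) on D(Y)={2,7,8} D(W)={3,5,8}: no change
Constraint 2 (Z != Y) on D(Z)={2,4,6,7,8} D(Y)={2,7,8}: no change
Constraint 3 (W != Y) on D(W)={3,5,8} D(Y)={2,7,8}: no change
Constraint 4 (V < W) on D(V)={5,6,7,8} D(W)={3,5,8}: V {5,6,7,8}->{5,6,7}; W {3,5,8}->{8}
So after constraint 4: D(Z) = {2,4,6,7,8}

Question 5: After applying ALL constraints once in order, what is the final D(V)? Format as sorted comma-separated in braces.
Answer: {5,6,7}

Derivation:
Constraint 1 (Y != W) on D(Y)={2,7,8} D(W)={3,5,8}: no change
Constraint 2 (Z != Y) on D(Z)={2,4,6,7,8} D(Y)={2,7,8}: no change
Constraint 3 (W != Y) on D(W)={3,5,8} D(Y)={2,7,8}: no change
Constraint 4 (V < W) on D(V)={5,6,7,8} D(W)={3,5,8}: V {5,6,7,8}->{5,6,7}; W {3,5,8}->{8}
So after all 4 constraints: D(V) = {5,6,7}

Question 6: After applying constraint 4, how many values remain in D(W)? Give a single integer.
Answer: 1

Derivation:
Constraint 1 (Y != W) on D(Y)={2,7,8} D(W)={3,5,8}: no change
Constraint 2 (Z != Y) on D(Z)={2,4,6,7,8} D(Y)={2,7,8}: no change
Constraint 3 (W != Y) on D(W)={3,5,8} D(Y)={2,7,8}: no change
Constraint 4 (V < W) on D(V)={5,6,7,8} D(W)={3,5,8}: V {5,6,7,8}->{5,6,7}; W {3,5,8}->{8}
So after constraint 4: D(W)={8}, size = 1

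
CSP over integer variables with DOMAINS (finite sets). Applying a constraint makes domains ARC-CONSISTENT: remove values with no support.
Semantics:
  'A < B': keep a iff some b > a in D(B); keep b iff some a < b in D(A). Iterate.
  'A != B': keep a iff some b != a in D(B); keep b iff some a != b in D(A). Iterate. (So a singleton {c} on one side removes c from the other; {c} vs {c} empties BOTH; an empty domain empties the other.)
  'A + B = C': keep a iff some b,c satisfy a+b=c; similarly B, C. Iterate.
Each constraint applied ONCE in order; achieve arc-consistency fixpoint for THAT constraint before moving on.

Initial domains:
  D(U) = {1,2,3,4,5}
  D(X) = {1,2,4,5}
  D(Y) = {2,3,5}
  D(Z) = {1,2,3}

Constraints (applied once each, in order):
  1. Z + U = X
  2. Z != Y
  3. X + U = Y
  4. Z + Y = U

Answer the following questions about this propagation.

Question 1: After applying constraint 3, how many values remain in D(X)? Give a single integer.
Constraint 1 (Z + U = X) on D(Z)={1,2,3} D(U)={1,2,3,4,5} D(X)={1,2,4,5}: U {1,2,3,4,5}->{1,2,3,4}; X {1,2,4,5}->{2,4,5}
Constraint 2 (Z != Y) on D(Z)={1,2,3} D(Y)={2,3,5}: no change
Constraint 3 (X + U = Y) on D(X)={2,4,5} D(U)={1,2,3,4} D(Y)={2,3,5}: X {2,4,5}->{2,4}; U {1,2,3,4}->{1,3}; Y {2,3,5}->{3,5}
So after constraint 3: D(X)={2,4}, size = 2

Answer: 2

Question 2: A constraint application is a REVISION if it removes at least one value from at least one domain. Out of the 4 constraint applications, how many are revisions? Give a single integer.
Constraint 1 (Z + U = X) on D(Z)={1,2,3} D(U)={1,2,3,4,5} D(X)={1,2,4,5}: U {1,2,3,4,5}->{1,2,3,4}; X {1,2,4,5}->{2,4,5} => REVISION
Constraint 2 (Z != Y) on D(Z)={1,2,3} D(Y)={2,3,5}: no change => not a revision
Constraint 3 (X + U = Y) on D(X)={2,4,5} D(U)={1,2,3,4} D(Y)={2,3,5}: X {2,4,5}->{2,4}; U {1,2,3,4}->{1,3}; Y {2,3,5}->{3,5} => REVISION
Constraint 4 (Z + Y = U) on D(Z)={1,2,3} D(Y)={3,5} D(U)={1,3}: Z {1,2,3}->{}; Y {3,5}->{}; U {1,3}->{} => REVISION
Total revisions = 3

Answer: 3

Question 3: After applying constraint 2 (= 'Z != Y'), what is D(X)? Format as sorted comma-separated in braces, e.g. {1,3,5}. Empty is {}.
Answer: {2,4,5}

Derivation:
Constraint 1 (Z + U = X) on D(Z)={1,2,3} D(U)={1,2,3,4,5} D(X)={1,2,4,5}: U {1,2,3,4,5}->{1,2,3,4}; X {1,2,4,5}->{2,4,5}
Constraint 2 (Z != Y) on D(Z)={1,2,3} D(Y)={2,3,5}: no change
So after constraint 2: D(X) = {2,4,5}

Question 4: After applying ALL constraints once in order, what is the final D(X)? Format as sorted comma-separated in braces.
Constraint 1 (Z + U = X) on D(Z)={1,2,3} D(U)={1,2,3,4,5} D(X)={1,2,4,5}: U {1,2,3,4,5}->{1,2,3,4}; X {1,2,4,5}->{2,4,5}
Constraint 2 (Z != Y) on D(Z)={1,2,3} D(Y)={2,3,5}: no change
Constraint 3 (X + U = Y) on D(X)={2,4,5} D(U)={1,2,3,4} D(Y)={2,3,5}: X {2,4,5}->{2,4}; U {1,2,3,4}->{1,3}; Y {2,3,5}->{3,5}
Constraint 4 (Z + Y = U) on D(Z)={1,2,3} D(Y)={3,5} D(U)={1,3}: Z {1,2,3}->{}; Y {3,5}->{}; U {1,3}->{}
So after all 4 constraints: D(X) = {2,4}

Answer: {2,4}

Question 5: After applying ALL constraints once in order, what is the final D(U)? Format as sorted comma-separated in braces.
Answer: {}

Derivation:
Constraint 1 (Z + U = X) on D(Z)={1,2,3} D(U)={1,2,3,4,5} D(X)={1,2,4,5}: U {1,2,3,4,5}->{1,2,3,4}; X {1,2,4,5}->{2,4,5}
Constraint 2 (Z != Y) on D(Z)={1,2,3} D(Y)={2,3,5}: no change
Constraint 3 (X + U = Y) on D(X)={2,4,5} D(U)={1,2,3,4} D(Y)={2,3,5}: X {2,4,5}->{2,4}; U {1,2,3,4}->{1,3}; Y {2,3,5}->{3,5}
Constraint 4 (Z + Y = U) on D(Z)={1,2,3} D(Y)={3,5} D(U)={1,3}: Z {1,2,3}->{}; Y {3,5}->{}; U {1,3}->{}
So after all 4 constraints: D(U) = {}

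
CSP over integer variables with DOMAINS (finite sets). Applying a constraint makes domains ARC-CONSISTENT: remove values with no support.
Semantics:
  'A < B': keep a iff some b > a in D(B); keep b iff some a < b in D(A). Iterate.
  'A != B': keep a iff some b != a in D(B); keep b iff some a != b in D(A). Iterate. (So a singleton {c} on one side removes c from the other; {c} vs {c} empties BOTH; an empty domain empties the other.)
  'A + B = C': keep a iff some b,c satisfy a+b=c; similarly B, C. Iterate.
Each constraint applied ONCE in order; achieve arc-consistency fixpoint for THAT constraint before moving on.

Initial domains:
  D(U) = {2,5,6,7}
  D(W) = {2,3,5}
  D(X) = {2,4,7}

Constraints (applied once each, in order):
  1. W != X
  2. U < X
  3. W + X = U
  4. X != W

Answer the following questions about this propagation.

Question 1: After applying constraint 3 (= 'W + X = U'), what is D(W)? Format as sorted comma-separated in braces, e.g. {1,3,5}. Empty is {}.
Constraint 1 (W != X) on D(W)={2,3,5} D(X)={2,4,7}: no change
Constraint 2 (U < X) on D(U)={2,5,6,7} D(X)={2,4,7}: U {2,5,6,7}->{2,5,6}; X {2,4,7}->{4,7}
Constraint 3 (W + X = U) on D(W)={2,3,5} D(X)={4,7} D(U)={2,5,6}: W {2,3,5}->{2}; X {4,7}->{4}; U {2,5,6}->{6}
So after constraint 3: D(W) = {2}

Answer: {2}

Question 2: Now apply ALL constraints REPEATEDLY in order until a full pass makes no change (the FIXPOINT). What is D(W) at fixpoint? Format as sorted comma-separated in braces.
Answer: {}

Derivation:
pass 0 (initial): D(W)={2,3,5}
pass 1: U {2,5,6,7}->{6}; W {2,3,5}->{2}; X {2,4,7}->{4}
pass 2: U {6}->{}; W {2}->{}; X {4}->{}
pass 3: no change
Fixpoint after 3 passes: D(W) = {}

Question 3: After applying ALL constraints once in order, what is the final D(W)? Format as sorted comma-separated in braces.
Answer: {2}

Derivation:
Constraint 1 (W != X) on D(W)={2,3,5} D(X)={2,4,7}: no change
Constraint 2 (U < X) on D(U)={2,5,6,7} D(X)={2,4,7}: U {2,5,6,7}->{2,5,6}; X {2,4,7}->{4,7}
Constraint 3 (W + X = U) on D(W)={2,3,5} D(X)={4,7} D(U)={2,5,6}: W {2,3,5}->{2}; X {4,7}->{4}; U {2,5,6}->{6}
Constraint 4 (X != W) on D(X)={4} D(W)={2}: no change
So after all 4 constraints: D(W) = {2}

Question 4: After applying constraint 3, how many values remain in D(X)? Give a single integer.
Constraint 1 (W != X) on D(W)={2,3,5} D(X)={2,4,7}: no change
Constraint 2 (U < X) on D(U)={2,5,6,7} D(X)={2,4,7}: U {2,5,6,7}->{2,5,6}; X {2,4,7}->{4,7}
Constraint 3 (W + X = U) on D(W)={2,3,5} D(X)={4,7} D(U)={2,5,6}: W {2,3,5}->{2}; X {4,7}->{4}; U {2,5,6}->{6}
So after constraint 3: D(X)={4}, size = 1

Answer: 1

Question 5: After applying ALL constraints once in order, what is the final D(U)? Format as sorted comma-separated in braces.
Answer: {6}

Derivation:
Constraint 1 (W != X) on D(W)={2,3,5} D(X)={2,4,7}: no change
Constraint 2 (U < X) on D(U)={2,5,6,7} D(X)={2,4,7}: U {2,5,6,7}->{2,5,6}; X {2,4,7}->{4,7}
Constraint 3 (W + X = U) on D(W)={2,3,5} D(X)={4,7} D(U)={2,5,6}: W {2,3,5}->{2}; X {4,7}->{4}; U {2,5,6}->{6}
Constraint 4 (X != W) on D(X)={4} D(W)={2}: no change
So after all 4 constraints: D(U) = {6}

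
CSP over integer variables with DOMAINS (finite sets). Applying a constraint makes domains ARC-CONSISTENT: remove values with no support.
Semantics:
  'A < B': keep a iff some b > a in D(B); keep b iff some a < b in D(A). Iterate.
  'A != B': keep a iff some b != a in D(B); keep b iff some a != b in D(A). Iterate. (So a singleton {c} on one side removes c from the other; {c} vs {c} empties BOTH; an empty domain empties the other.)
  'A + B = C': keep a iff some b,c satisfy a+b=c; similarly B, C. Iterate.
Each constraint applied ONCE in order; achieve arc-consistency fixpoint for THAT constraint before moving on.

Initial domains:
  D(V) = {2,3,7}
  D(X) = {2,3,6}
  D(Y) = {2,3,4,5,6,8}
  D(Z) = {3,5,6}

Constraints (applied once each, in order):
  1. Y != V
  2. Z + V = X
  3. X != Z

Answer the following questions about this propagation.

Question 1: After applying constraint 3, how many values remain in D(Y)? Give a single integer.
Constraint 1 (Y != V) on D(Y)={2,3,4,5,6,8} D(V)={2,3,7}: no change
Constraint 2 (Z + V = X) on D(Z)={3,5,6} D(V)={2,3,7} D(X)={2,3,6}: Z {3,5,6}->{3}; V {2,3,7}->{3}; X {2,3,6}->{6}
Constraint 3 (X != Z) on D(X)={6} D(Z)={3}: no change
So after constraint 3: D(Y)={2,3,4,5,6,8}, size = 6

Answer: 6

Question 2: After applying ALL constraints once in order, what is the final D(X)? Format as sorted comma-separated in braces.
Answer: {6}

Derivation:
Constraint 1 (Y != V) on D(Y)={2,3,4,5,6,8} D(V)={2,3,7}: no change
Constraint 2 (Z + V = X) on D(Z)={3,5,6} D(V)={2,3,7} D(X)={2,3,6}: Z {3,5,6}->{3}; V {2,3,7}->{3}; X {2,3,6}->{6}
Constraint 3 (X != Z) on D(X)={6} D(Z)={3}: no change
So after all 3 constraints: D(X) = {6}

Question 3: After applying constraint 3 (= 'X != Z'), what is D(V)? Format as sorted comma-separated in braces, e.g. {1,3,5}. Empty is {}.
Answer: {3}

Derivation:
Constraint 1 (Y != V) on D(Y)={2,3,4,5,6,8} D(V)={2,3,7}: no change
Constraint 2 (Z + V = X) on D(Z)={3,5,6} D(V)={2,3,7} D(X)={2,3,6}: Z {3,5,6}->{3}; V {2,3,7}->{3}; X {2,3,6}->{6}
Constraint 3 (X != Z) on D(X)={6} D(Z)={3}: no change
So after constraint 3: D(V) = {3}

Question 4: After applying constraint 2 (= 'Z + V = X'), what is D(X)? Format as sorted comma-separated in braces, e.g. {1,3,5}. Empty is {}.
Constraint 1 (Y != V) on D(Y)={2,3,4,5,6,8} D(V)={2,3,7}: no change
Constraint 2 (Z + V = X) on D(Z)={3,5,6} D(V)={2,3,7} D(X)={2,3,6}: Z {3,5,6}->{3}; V {2,3,7}->{3}; X {2,3,6}->{6}
So after constraint 2: D(X) = {6}

Answer: {6}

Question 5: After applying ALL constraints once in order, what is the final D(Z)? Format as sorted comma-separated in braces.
Constraint 1 (Y != V) on D(Y)={2,3,4,5,6,8} D(V)={2,3,7}: no change
Constraint 2 (Z + V = X) on D(Z)={3,5,6} D(V)={2,3,7} D(X)={2,3,6}: Z {3,5,6}->{3}; V {2,3,7}->{3}; X {2,3,6}->{6}
Constraint 3 (X != Z) on D(X)={6} D(Z)={3}: no change
So after all 3 constraints: D(Z) = {3}

Answer: {3}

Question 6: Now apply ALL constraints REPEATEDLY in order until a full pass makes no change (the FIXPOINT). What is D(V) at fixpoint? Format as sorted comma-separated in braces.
Answer: {3}

Derivation:
pass 0 (initial): D(V)={2,3,7}
pass 1: V {2,3,7}->{3}; X {2,3,6}->{6}; Z {3,5,6}->{3}
pass 2: Y {2,3,4,5,6,8}->{2,4,5,6,8}
pass 3: no change
Fixpoint after 3 passes: D(V) = {3}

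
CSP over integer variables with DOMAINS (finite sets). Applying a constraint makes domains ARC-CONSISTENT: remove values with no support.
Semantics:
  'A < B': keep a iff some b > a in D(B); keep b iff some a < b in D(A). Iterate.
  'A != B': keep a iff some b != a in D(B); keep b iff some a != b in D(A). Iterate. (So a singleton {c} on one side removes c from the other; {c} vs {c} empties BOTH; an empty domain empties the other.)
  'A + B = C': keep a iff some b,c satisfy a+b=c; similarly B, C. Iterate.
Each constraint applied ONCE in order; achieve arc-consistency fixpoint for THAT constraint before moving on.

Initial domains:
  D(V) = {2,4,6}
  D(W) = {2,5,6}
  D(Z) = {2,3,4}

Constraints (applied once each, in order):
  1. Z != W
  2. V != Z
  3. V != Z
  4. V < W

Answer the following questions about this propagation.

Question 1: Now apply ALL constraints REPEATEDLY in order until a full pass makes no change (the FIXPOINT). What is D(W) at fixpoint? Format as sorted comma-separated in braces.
Answer: {5,6}

Derivation:
pass 0 (initial): D(W)={2,5,6}
pass 1: V {2,4,6}->{2,4}; W {2,5,6}->{5,6}
pass 2: no change
Fixpoint after 2 passes: D(W) = {5,6}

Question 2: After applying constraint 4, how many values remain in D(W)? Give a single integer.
Answer: 2

Derivation:
Constraint 1 (Z != W) on D(Z)={2,3,4} D(W)={2,5,6}: no change
Constraint 2 (V != Z) on D(V)={2,4,6} D(Z)={2,3,4}: no change
Constraint 3 (V != Z) on D(V)={2,4,6} D(Z)={2,3,4}: no change
Constraint 4 (V < W) on D(V)={2,4,6} D(W)={2,5,6}: V {2,4,6}->{2,4}; W {2,5,6}->{5,6}
So after constraint 4: D(W)={5,6}, size = 2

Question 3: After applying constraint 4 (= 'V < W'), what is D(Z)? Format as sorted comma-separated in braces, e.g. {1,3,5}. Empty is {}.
Answer: {2,3,4}

Derivation:
Constraint 1 (Z != W) on D(Z)={2,3,4} D(W)={2,5,6}: no change
Constraint 2 (V != Z) on D(V)={2,4,6} D(Z)={2,3,4}: no change
Constraint 3 (V != Z) on D(V)={2,4,6} D(Z)={2,3,4}: no change
Constraint 4 (V < W) on D(V)={2,4,6} D(W)={2,5,6}: V {2,4,6}->{2,4}; W {2,5,6}->{5,6}
So after constraint 4: D(Z) = {2,3,4}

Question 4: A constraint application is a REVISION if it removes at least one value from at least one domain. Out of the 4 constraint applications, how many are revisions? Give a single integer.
Constraint 1 (Z != W) on D(Z)={2,3,4} D(W)={2,5,6}: no change => not a revision
Constraint 2 (V != Z) on D(V)={2,4,6} D(Z)={2,3,4}: no change => not a revision
Constraint 3 (V != Z) on D(V)={2,4,6} D(Z)={2,3,4}: no change => not a revision
Constraint 4 (V < W) on D(V)={2,4,6} D(W)={2,5,6}: V {2,4,6}->{2,4}; W {2,5,6}->{5,6} => REVISION
Total revisions = 1

Answer: 1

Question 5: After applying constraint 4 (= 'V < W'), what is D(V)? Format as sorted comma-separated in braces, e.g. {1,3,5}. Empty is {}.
Answer: {2,4}

Derivation:
Constraint 1 (Z != W) on D(Z)={2,3,4} D(W)={2,5,6}: no change
Constraint 2 (V != Z) on D(V)={2,4,6} D(Z)={2,3,4}: no change
Constraint 3 (V != Z) on D(V)={2,4,6} D(Z)={2,3,4}: no change
Constraint 4 (V < W) on D(V)={2,4,6} D(W)={2,5,6}: V {2,4,6}->{2,4}; W {2,5,6}->{5,6}
So after constraint 4: D(V) = {2,4}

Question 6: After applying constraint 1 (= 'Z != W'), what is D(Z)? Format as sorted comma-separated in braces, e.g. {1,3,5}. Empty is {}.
Constraint 1 (Z != W) on D(Z)={2,3,4} D(W)={2,5,6}: no change
So after constraint 1: D(Z) = {2,3,4}

Answer: {2,3,4}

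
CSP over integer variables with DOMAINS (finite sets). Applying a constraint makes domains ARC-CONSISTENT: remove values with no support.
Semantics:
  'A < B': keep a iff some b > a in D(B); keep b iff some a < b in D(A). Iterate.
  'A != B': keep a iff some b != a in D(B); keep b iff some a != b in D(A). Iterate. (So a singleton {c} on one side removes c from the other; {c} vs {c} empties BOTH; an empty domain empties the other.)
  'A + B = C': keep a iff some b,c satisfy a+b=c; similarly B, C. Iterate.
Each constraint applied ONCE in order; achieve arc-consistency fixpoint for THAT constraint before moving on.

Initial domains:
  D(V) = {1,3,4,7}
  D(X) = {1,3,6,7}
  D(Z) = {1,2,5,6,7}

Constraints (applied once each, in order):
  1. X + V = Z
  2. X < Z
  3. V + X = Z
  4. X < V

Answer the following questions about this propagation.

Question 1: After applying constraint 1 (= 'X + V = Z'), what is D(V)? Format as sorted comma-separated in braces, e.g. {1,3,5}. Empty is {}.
Answer: {1,3,4}

Derivation:
Constraint 1 (X + V = Z) on D(X)={1,3,6,7} D(V)={1,3,4,7} D(Z)={1,2,5,6,7}: X {1,3,6,7}->{1,3,6}; V {1,3,4,7}->{1,3,4}; Z {1,2,5,6,7}->{2,5,6,7}
So after constraint 1: D(V) = {1,3,4}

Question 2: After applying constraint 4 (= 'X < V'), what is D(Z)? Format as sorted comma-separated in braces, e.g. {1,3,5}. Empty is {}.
Answer: {2,5,6,7}

Derivation:
Constraint 1 (X + V = Z) on D(X)={1,3,6,7} D(V)={1,3,4,7} D(Z)={1,2,5,6,7}: X {1,3,6,7}->{1,3,6}; V {1,3,4,7}->{1,3,4}; Z {1,2,5,6,7}->{2,5,6,7}
Constraint 2 (X < Z) on D(X)={1,3,6} D(Z)={2,5,6,7}: no change
Constraint 3 (V + X = Z) on D(V)={1,3,4} D(X)={1,3,6} D(Z)={2,5,6,7}: no change
Constraint 4 (X < V) on D(X)={1,3,6} D(V)={1,3,4}: X {1,3,6}->{1,3}; V {1,3,4}->{3,4}
So after constraint 4: D(Z) = {2,5,6,7}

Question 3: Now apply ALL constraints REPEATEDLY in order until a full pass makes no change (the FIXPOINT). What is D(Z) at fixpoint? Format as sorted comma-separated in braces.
pass 0 (initial): D(Z)={1,2,5,6,7}
pass 1: V {1,3,4,7}->{3,4}; X {1,3,6,7}->{1,3}; Z {1,2,5,6,7}->{2,5,6,7}
pass 2: Z {2,5,6,7}->{5,6,7}
pass 3: no change
Fixpoint after 3 passes: D(Z) = {5,6,7}

Answer: {5,6,7}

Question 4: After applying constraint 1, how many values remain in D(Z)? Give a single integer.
Constraint 1 (X + V = Z) on D(X)={1,3,6,7} D(V)={1,3,4,7} D(Z)={1,2,5,6,7}: X {1,3,6,7}->{1,3,6}; V {1,3,4,7}->{1,3,4}; Z {1,2,5,6,7}->{2,5,6,7}
So after constraint 1: D(Z)={2,5,6,7}, size = 4

Answer: 4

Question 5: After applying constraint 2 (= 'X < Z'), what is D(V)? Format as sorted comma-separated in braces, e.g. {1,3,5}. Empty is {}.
Answer: {1,3,4}

Derivation:
Constraint 1 (X + V = Z) on D(X)={1,3,6,7} D(V)={1,3,4,7} D(Z)={1,2,5,6,7}: X {1,3,6,7}->{1,3,6}; V {1,3,4,7}->{1,3,4}; Z {1,2,5,6,7}->{2,5,6,7}
Constraint 2 (X < Z) on D(X)={1,3,6} D(Z)={2,5,6,7}: no change
So after constraint 2: D(V) = {1,3,4}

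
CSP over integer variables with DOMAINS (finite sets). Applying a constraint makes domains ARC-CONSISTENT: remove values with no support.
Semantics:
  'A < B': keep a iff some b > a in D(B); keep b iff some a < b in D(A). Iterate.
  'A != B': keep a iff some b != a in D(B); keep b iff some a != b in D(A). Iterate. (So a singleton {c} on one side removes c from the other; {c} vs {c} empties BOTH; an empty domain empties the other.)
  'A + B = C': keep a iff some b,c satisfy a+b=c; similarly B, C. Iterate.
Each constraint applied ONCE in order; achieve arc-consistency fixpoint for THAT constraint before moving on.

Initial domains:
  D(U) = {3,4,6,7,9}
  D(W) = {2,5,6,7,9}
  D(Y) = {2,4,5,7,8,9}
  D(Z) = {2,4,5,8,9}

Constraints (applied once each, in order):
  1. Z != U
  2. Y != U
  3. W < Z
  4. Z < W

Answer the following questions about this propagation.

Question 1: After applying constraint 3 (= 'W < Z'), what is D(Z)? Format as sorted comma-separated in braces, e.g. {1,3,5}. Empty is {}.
Constraint 1 (Z != U) on D(Z)={2,4,5,8,9} D(U)={3,4,6,7,9}: no change
Constraint 2 (Y != U) on D(Y)={2,4,5,7,8,9} D(U)={3,4,6,7,9}: no change
Constraint 3 (W < Z) on D(W)={2,5,6,7,9} D(Z)={2,4,5,8,9}: W {2,5,6,7,9}->{2,5,6,7}; Z {2,4,5,8,9}->{4,5,8,9}
So after constraint 3: D(Z) = {4,5,8,9}

Answer: {4,5,8,9}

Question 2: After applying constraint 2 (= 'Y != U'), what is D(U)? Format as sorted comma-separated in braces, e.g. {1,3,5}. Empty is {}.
Answer: {3,4,6,7,9}

Derivation:
Constraint 1 (Z != U) on D(Z)={2,4,5,8,9} D(U)={3,4,6,7,9}: no change
Constraint 2 (Y != U) on D(Y)={2,4,5,7,8,9} D(U)={3,4,6,7,9}: no change
So after constraint 2: D(U) = {3,4,6,7,9}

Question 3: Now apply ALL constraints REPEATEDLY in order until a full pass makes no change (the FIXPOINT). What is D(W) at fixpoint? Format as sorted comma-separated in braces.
Answer: {}

Derivation:
pass 0 (initial): D(W)={2,5,6,7,9}
pass 1: W {2,5,6,7,9}->{5,6,7}; Z {2,4,5,8,9}->{4,5}
pass 2: W {5,6,7}->{}; Z {4,5}->{}
pass 3: U {3,4,6,7,9}->{}; Y {2,4,5,7,8,9}->{}
pass 4: no change
Fixpoint after 4 passes: D(W) = {}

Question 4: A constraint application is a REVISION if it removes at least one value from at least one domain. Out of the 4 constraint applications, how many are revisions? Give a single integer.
Constraint 1 (Z != U) on D(Z)={2,4,5,8,9} D(U)={3,4,6,7,9}: no change => not a revision
Constraint 2 (Y != U) on D(Y)={2,4,5,7,8,9} D(U)={3,4,6,7,9}: no change => not a revision
Constraint 3 (W < Z) on D(W)={2,5,6,7,9} D(Z)={2,4,5,8,9}: W {2,5,6,7,9}->{2,5,6,7}; Z {2,4,5,8,9}->{4,5,8,9} => REVISION
Constraint 4 (Z < W) on D(Z)={4,5,8,9} D(W)={2,5,6,7}: Z {4,5,8,9}->{4,5}; W {2,5,6,7}->{5,6,7} => REVISION
Total revisions = 2

Answer: 2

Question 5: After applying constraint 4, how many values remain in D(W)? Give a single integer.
Constraint 1 (Z != U) on D(Z)={2,4,5,8,9} D(U)={3,4,6,7,9}: no change
Constraint 2 (Y != U) on D(Y)={2,4,5,7,8,9} D(U)={3,4,6,7,9}: no change
Constraint 3 (W < Z) on D(W)={2,5,6,7,9} D(Z)={2,4,5,8,9}: W {2,5,6,7,9}->{2,5,6,7}; Z {2,4,5,8,9}->{4,5,8,9}
Constraint 4 (Z < W) on D(Z)={4,5,8,9} D(W)={2,5,6,7}: Z {4,5,8,9}->{4,5}; W {2,5,6,7}->{5,6,7}
So after constraint 4: D(W)={5,6,7}, size = 3

Answer: 3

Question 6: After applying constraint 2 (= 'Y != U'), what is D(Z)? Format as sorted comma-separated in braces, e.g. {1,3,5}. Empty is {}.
Constraint 1 (Z != U) on D(Z)={2,4,5,8,9} D(U)={3,4,6,7,9}: no change
Constraint 2 (Y != U) on D(Y)={2,4,5,7,8,9} D(U)={3,4,6,7,9}: no change
So after constraint 2: D(Z) = {2,4,5,8,9}

Answer: {2,4,5,8,9}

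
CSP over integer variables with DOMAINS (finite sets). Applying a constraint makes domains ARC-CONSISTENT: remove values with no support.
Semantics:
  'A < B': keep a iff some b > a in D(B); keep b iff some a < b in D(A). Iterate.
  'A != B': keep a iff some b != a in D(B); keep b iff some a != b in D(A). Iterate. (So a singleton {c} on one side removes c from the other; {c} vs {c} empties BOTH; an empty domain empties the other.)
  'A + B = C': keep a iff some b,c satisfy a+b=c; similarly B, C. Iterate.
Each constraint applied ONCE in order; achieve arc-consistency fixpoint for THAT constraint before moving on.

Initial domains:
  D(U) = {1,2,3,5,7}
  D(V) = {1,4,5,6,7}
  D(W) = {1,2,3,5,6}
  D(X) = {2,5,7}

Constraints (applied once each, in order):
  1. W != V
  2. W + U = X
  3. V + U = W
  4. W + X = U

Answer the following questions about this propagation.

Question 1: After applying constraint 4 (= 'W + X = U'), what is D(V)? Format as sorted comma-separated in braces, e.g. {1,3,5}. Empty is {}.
Answer: {1,4,5}

Derivation:
Constraint 1 (W != V) on D(W)={1,2,3,5,6} D(V)={1,4,5,6,7}: no change
Constraint 2 (W + U = X) on D(W)={1,2,3,5,6} D(U)={1,2,3,5,7} D(X)={2,5,7}: U {1,2,3,5,7}->{1,2,3,5}
Constraint 3 (V + U = W) on D(V)={1,4,5,6,7} D(U)={1,2,3,5} D(W)={1,2,3,5,6}: V {1,4,5,6,7}->{1,4,5}; U {1,2,3,5}->{1,2,5}; W {1,2,3,5,6}->{2,3,5,6}
Constraint 4 (W + X = U) on D(W)={2,3,5,6} D(X)={2,5,7} D(U)={1,2,5}: W {2,3,5,6}->{3}; X {2,5,7}->{2}; U {1,2,5}->{5}
So after constraint 4: D(V) = {1,4,5}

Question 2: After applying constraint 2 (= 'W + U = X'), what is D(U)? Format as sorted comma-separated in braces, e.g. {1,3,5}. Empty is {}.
Constraint 1 (W != V) on D(W)={1,2,3,5,6} D(V)={1,4,5,6,7}: no change
Constraint 2 (W + U = X) on D(W)={1,2,3,5,6} D(U)={1,2,3,5,7} D(X)={2,5,7}: U {1,2,3,5,7}->{1,2,3,5}
So after constraint 2: D(U) = {1,2,3,5}

Answer: {1,2,3,5}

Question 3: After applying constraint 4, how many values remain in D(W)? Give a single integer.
Answer: 1

Derivation:
Constraint 1 (W != V) on D(W)={1,2,3,5,6} D(V)={1,4,5,6,7}: no change
Constraint 2 (W + U = X) on D(W)={1,2,3,5,6} D(U)={1,2,3,5,7} D(X)={2,5,7}: U {1,2,3,5,7}->{1,2,3,5}
Constraint 3 (V + U = W) on D(V)={1,4,5,6,7} D(U)={1,2,3,5} D(W)={1,2,3,5,6}: V {1,4,5,6,7}->{1,4,5}; U {1,2,3,5}->{1,2,5}; W {1,2,3,5,6}->{2,3,5,6}
Constraint 4 (W + X = U) on D(W)={2,3,5,6} D(X)={2,5,7} D(U)={1,2,5}: W {2,3,5,6}->{3}; X {2,5,7}->{2}; U {1,2,5}->{5}
So after constraint 4: D(W)={3}, size = 1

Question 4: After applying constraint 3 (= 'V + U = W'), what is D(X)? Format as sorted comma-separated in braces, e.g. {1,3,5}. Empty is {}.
Constraint 1 (W != V) on D(W)={1,2,3,5,6} D(V)={1,4,5,6,7}: no change
Constraint 2 (W + U = X) on D(W)={1,2,3,5,6} D(U)={1,2,3,5,7} D(X)={2,5,7}: U {1,2,3,5,7}->{1,2,3,5}
Constraint 3 (V + U = W) on D(V)={1,4,5,6,7} D(U)={1,2,3,5} D(W)={1,2,3,5,6}: V {1,4,5,6,7}->{1,4,5}; U {1,2,3,5}->{1,2,5}; W {1,2,3,5,6}->{2,3,5,6}
So after constraint 3: D(X) = {2,5,7}

Answer: {2,5,7}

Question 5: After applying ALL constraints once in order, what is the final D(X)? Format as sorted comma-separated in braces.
Answer: {2}

Derivation:
Constraint 1 (W != V) on D(W)={1,2,3,5,6} D(V)={1,4,5,6,7}: no change
Constraint 2 (W + U = X) on D(W)={1,2,3,5,6} D(U)={1,2,3,5,7} D(X)={2,5,7}: U {1,2,3,5,7}->{1,2,3,5}
Constraint 3 (V + U = W) on D(V)={1,4,5,6,7} D(U)={1,2,3,5} D(W)={1,2,3,5,6}: V {1,4,5,6,7}->{1,4,5}; U {1,2,3,5}->{1,2,5}; W {1,2,3,5,6}->{2,3,5,6}
Constraint 4 (W + X = U) on D(W)={2,3,5,6} D(X)={2,5,7} D(U)={1,2,5}: W {2,3,5,6}->{3}; X {2,5,7}->{2}; U {1,2,5}->{5}
So after all 4 constraints: D(X) = {2}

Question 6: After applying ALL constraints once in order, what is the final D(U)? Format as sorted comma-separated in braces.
Answer: {5}

Derivation:
Constraint 1 (W != V) on D(W)={1,2,3,5,6} D(V)={1,4,5,6,7}: no change
Constraint 2 (W + U = X) on D(W)={1,2,3,5,6} D(U)={1,2,3,5,7} D(X)={2,5,7}: U {1,2,3,5,7}->{1,2,3,5}
Constraint 3 (V + U = W) on D(V)={1,4,5,6,7} D(U)={1,2,3,5} D(W)={1,2,3,5,6}: V {1,4,5,6,7}->{1,4,5}; U {1,2,3,5}->{1,2,5}; W {1,2,3,5,6}->{2,3,5,6}
Constraint 4 (W + X = U) on D(W)={2,3,5,6} D(X)={2,5,7} D(U)={1,2,5}: W {2,3,5,6}->{3}; X {2,5,7}->{2}; U {1,2,5}->{5}
So after all 4 constraints: D(U) = {5}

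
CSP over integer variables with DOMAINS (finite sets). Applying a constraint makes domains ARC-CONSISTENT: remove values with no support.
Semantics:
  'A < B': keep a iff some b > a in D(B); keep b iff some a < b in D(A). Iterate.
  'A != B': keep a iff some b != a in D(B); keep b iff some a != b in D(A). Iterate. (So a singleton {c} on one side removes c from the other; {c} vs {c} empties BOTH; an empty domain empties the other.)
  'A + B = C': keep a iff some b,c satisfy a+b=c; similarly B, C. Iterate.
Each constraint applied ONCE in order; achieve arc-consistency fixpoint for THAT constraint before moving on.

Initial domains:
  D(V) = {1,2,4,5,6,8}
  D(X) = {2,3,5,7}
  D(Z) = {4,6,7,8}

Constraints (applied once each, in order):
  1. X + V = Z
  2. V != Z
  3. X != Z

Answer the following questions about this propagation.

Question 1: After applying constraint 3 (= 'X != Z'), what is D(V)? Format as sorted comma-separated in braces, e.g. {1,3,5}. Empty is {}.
Answer: {1,2,4,5,6}

Derivation:
Constraint 1 (X + V = Z) on D(X)={2,3,5,7} D(V)={1,2,4,5,6,8} D(Z)={4,6,7,8}: V {1,2,4,5,6,8}->{1,2,4,5,6}
Constraint 2 (V != Z) on D(V)={1,2,4,5,6} D(Z)={4,6,7,8}: no change
Constraint 3 (X != Z) on D(X)={2,3,5,7} D(Z)={4,6,7,8}: no change
So after constraint 3: D(V) = {1,2,4,5,6}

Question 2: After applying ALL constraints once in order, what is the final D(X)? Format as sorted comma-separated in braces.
Answer: {2,3,5,7}

Derivation:
Constraint 1 (X + V = Z) on D(X)={2,3,5,7} D(V)={1,2,4,5,6,8} D(Z)={4,6,7,8}: V {1,2,4,5,6,8}->{1,2,4,5,6}
Constraint 2 (V != Z) on D(V)={1,2,4,5,6} D(Z)={4,6,7,8}: no change
Constraint 3 (X != Z) on D(X)={2,3,5,7} D(Z)={4,6,7,8}: no change
So after all 3 constraints: D(X) = {2,3,5,7}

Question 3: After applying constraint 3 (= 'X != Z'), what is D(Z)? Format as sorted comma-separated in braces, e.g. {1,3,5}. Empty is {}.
Answer: {4,6,7,8}

Derivation:
Constraint 1 (X + V = Z) on D(X)={2,3,5,7} D(V)={1,2,4,5,6,8} D(Z)={4,6,7,8}: V {1,2,4,5,6,8}->{1,2,4,5,6}
Constraint 2 (V != Z) on D(V)={1,2,4,5,6} D(Z)={4,6,7,8}: no change
Constraint 3 (X != Z) on D(X)={2,3,5,7} D(Z)={4,6,7,8}: no change
So after constraint 3: D(Z) = {4,6,7,8}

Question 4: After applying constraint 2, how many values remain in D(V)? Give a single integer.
Constraint 1 (X + V = Z) on D(X)={2,3,5,7} D(V)={1,2,4,5,6,8} D(Z)={4,6,7,8}: V {1,2,4,5,6,8}->{1,2,4,5,6}
Constraint 2 (V != Z) on D(V)={1,2,4,5,6} D(Z)={4,6,7,8}: no change
So after constraint 2: D(V)={1,2,4,5,6}, size = 5

Answer: 5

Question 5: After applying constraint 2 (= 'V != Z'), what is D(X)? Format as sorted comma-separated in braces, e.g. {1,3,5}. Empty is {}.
Answer: {2,3,5,7}

Derivation:
Constraint 1 (X + V = Z) on D(X)={2,3,5,7} D(V)={1,2,4,5,6,8} D(Z)={4,6,7,8}: V {1,2,4,5,6,8}->{1,2,4,5,6}
Constraint 2 (V != Z) on D(V)={1,2,4,5,6} D(Z)={4,6,7,8}: no change
So after constraint 2: D(X) = {2,3,5,7}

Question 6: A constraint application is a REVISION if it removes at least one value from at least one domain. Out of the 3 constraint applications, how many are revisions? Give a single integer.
Constraint 1 (X + V = Z) on D(X)={2,3,5,7} D(V)={1,2,4,5,6,8} D(Z)={4,6,7,8}: V {1,2,4,5,6,8}->{1,2,4,5,6} => REVISION
Constraint 2 (V != Z) on D(V)={1,2,4,5,6} D(Z)={4,6,7,8}: no change => not a revision
Constraint 3 (X != Z) on D(X)={2,3,5,7} D(Z)={4,6,7,8}: no change => not a revision
Total revisions = 1

Answer: 1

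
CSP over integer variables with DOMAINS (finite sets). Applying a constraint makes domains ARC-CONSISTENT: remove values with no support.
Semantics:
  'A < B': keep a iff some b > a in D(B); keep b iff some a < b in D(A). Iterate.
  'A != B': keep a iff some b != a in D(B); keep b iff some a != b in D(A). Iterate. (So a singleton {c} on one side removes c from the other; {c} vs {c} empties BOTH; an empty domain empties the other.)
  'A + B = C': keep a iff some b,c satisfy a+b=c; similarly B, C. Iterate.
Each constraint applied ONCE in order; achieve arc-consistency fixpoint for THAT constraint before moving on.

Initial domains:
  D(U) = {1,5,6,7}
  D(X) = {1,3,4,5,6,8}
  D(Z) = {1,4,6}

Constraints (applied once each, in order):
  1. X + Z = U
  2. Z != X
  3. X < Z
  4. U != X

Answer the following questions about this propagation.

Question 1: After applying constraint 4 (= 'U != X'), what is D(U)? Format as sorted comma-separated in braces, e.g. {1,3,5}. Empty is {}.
Answer: {5,6,7}

Derivation:
Constraint 1 (X + Z = U) on D(X)={1,3,4,5,6,8} D(Z)={1,4,6} D(U)={1,5,6,7}: X {1,3,4,5,6,8}->{1,3,4,5,6}; U {1,5,6,7}->{5,6,7}
Constraint 2 (Z != X) on D(Z)={1,4,6} D(X)={1,3,4,5,6}: no change
Constraint 3 (X < Z) on D(X)={1,3,4,5,6} D(Z)={1,4,6}: X {1,3,4,5,6}->{1,3,4,5}; Z {1,4,6}->{4,6}
Constraint 4 (U != X) on D(U)={5,6,7} D(X)={1,3,4,5}: no change
So after constraint 4: D(U) = {5,6,7}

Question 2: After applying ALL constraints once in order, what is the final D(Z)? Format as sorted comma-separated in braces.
Answer: {4,6}

Derivation:
Constraint 1 (X + Z = U) on D(X)={1,3,4,5,6,8} D(Z)={1,4,6} D(U)={1,5,6,7}: X {1,3,4,5,6,8}->{1,3,4,5,6}; U {1,5,6,7}->{5,6,7}
Constraint 2 (Z != X) on D(Z)={1,4,6} D(X)={1,3,4,5,6}: no change
Constraint 3 (X < Z) on D(X)={1,3,4,5,6} D(Z)={1,4,6}: X {1,3,4,5,6}->{1,3,4,5}; Z {1,4,6}->{4,6}
Constraint 4 (U != X) on D(U)={5,6,7} D(X)={1,3,4,5}: no change
So after all 4 constraints: D(Z) = {4,6}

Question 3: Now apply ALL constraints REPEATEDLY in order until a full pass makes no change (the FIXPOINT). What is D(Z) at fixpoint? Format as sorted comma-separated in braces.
pass 0 (initial): D(Z)={1,4,6}
pass 1: U {1,5,6,7}->{5,6,7}; X {1,3,4,5,6,8}->{1,3,4,5}; Z {1,4,6}->{4,6}
pass 2: U {5,6,7}->{5,7}; X {1,3,4,5}->{1,3}
pass 3: no change
Fixpoint after 3 passes: D(Z) = {4,6}

Answer: {4,6}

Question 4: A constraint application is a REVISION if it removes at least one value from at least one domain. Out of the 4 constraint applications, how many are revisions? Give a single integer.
Constraint 1 (X + Z = U) on D(X)={1,3,4,5,6,8} D(Z)={1,4,6} D(U)={1,5,6,7}: X {1,3,4,5,6,8}->{1,3,4,5,6}; U {1,5,6,7}->{5,6,7} => REVISION
Constraint 2 (Z != X) on D(Z)={1,4,6} D(X)={1,3,4,5,6}: no change => not a revision
Constraint 3 (X < Z) on D(X)={1,3,4,5,6} D(Z)={1,4,6}: X {1,3,4,5,6}->{1,3,4,5}; Z {1,4,6}->{4,6} => REVISION
Constraint 4 (U != X) on D(U)={5,6,7} D(X)={1,3,4,5}: no change => not a revision
Total revisions = 2

Answer: 2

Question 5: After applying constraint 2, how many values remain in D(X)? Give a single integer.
Constraint 1 (X + Z = U) on D(X)={1,3,4,5,6,8} D(Z)={1,4,6} D(U)={1,5,6,7}: X {1,3,4,5,6,8}->{1,3,4,5,6}; U {1,5,6,7}->{5,6,7}
Constraint 2 (Z != X) on D(Z)={1,4,6} D(X)={1,3,4,5,6}: no change
So after constraint 2: D(X)={1,3,4,5,6}, size = 5

Answer: 5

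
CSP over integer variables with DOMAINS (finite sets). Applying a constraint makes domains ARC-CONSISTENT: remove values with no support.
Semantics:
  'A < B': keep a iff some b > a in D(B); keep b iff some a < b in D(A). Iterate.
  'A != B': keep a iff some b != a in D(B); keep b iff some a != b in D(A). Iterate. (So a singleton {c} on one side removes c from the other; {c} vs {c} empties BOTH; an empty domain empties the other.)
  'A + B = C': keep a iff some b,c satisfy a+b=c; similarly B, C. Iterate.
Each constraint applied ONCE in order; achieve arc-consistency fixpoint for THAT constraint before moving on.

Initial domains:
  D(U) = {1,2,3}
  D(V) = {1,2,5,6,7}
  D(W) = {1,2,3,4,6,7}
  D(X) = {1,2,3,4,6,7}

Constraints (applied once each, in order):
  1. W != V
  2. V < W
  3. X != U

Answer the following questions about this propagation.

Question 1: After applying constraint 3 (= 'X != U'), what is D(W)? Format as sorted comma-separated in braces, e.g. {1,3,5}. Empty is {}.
Constraint 1 (W != V) on D(W)={1,2,3,4,6,7} D(V)={1,2,5,6,7}: no change
Constraint 2 (V < W) on D(V)={1,2,5,6,7} D(W)={1,2,3,4,6,7}: V {1,2,5,6,7}->{1,2,5,6}; W {1,2,3,4,6,7}->{2,3,4,6,7}
Constraint 3 (X != U) on D(X)={1,2,3,4,6,7} D(U)={1,2,3}: no change
So after constraint 3: D(W) = {2,3,4,6,7}

Answer: {2,3,4,6,7}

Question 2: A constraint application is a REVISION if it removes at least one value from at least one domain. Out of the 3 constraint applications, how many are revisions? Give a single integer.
Constraint 1 (W != V) on D(W)={1,2,3,4,6,7} D(V)={1,2,5,6,7}: no change => not a revision
Constraint 2 (V < W) on D(V)={1,2,5,6,7} D(W)={1,2,3,4,6,7}: V {1,2,5,6,7}->{1,2,5,6}; W {1,2,3,4,6,7}->{2,3,4,6,7} => REVISION
Constraint 3 (X != U) on D(X)={1,2,3,4,6,7} D(U)={1,2,3}: no change => not a revision
Total revisions = 1

Answer: 1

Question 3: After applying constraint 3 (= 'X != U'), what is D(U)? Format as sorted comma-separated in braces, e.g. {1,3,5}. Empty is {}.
Answer: {1,2,3}

Derivation:
Constraint 1 (W != V) on D(W)={1,2,3,4,6,7} D(V)={1,2,5,6,7}: no change
Constraint 2 (V < W) on D(V)={1,2,5,6,7} D(W)={1,2,3,4,6,7}: V {1,2,5,6,7}->{1,2,5,6}; W {1,2,3,4,6,7}->{2,3,4,6,7}
Constraint 3 (X != U) on D(X)={1,2,3,4,6,7} D(U)={1,2,3}: no change
So after constraint 3: D(U) = {1,2,3}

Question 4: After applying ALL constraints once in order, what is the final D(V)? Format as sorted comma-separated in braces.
Answer: {1,2,5,6}

Derivation:
Constraint 1 (W != V) on D(W)={1,2,3,4,6,7} D(V)={1,2,5,6,7}: no change
Constraint 2 (V < W) on D(V)={1,2,5,6,7} D(W)={1,2,3,4,6,7}: V {1,2,5,6,7}->{1,2,5,6}; W {1,2,3,4,6,7}->{2,3,4,6,7}
Constraint 3 (X != U) on D(X)={1,2,3,4,6,7} D(U)={1,2,3}: no change
So after all 3 constraints: D(V) = {1,2,5,6}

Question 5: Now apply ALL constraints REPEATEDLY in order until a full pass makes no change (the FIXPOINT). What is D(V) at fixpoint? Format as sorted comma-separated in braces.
Answer: {1,2,5,6}

Derivation:
pass 0 (initial): D(V)={1,2,5,6,7}
pass 1: V {1,2,5,6,7}->{1,2,5,6}; W {1,2,3,4,6,7}->{2,3,4,6,7}
pass 2: no change
Fixpoint after 2 passes: D(V) = {1,2,5,6}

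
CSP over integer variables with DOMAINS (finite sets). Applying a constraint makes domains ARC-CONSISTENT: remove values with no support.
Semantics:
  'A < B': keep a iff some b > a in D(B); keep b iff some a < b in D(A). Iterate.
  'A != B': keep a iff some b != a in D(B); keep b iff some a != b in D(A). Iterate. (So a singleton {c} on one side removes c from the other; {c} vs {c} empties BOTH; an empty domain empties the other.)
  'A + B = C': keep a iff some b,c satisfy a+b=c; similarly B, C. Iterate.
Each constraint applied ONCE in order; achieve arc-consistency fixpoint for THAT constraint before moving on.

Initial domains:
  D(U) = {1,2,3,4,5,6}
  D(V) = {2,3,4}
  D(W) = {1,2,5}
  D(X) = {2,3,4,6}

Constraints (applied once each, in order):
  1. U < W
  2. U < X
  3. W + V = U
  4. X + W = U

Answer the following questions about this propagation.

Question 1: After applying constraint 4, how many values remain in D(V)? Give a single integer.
Constraint 1 (U < W) on D(U)={1,2,3,4,5,6} D(W)={1,2,5}: U {1,2,3,4,5,6}->{1,2,3,4}; W {1,2,5}->{2,5}
Constraint 2 (U < X) on D(U)={1,2,3,4} D(X)={2,3,4,6}: no change
Constraint 3 (W + V = U) on D(W)={2,5} D(V)={2,3,4} D(U)={1,2,3,4}: W {2,5}->{2}; V {2,3,4}->{2}; U {1,2,3,4}->{4}
Constraint 4 (X + W = U) on D(X)={2,3,4,6} D(W)={2} D(U)={4}: X {2,3,4,6}->{2}
So after constraint 4: D(V)={2}, size = 1

Answer: 1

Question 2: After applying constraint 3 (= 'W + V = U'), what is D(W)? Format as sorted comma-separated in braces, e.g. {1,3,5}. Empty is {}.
Constraint 1 (U < W) on D(U)={1,2,3,4,5,6} D(W)={1,2,5}: U {1,2,3,4,5,6}->{1,2,3,4}; W {1,2,5}->{2,5}
Constraint 2 (U < X) on D(U)={1,2,3,4} D(X)={2,3,4,6}: no change
Constraint 3 (W + V = U) on D(W)={2,5} D(V)={2,3,4} D(U)={1,2,3,4}: W {2,5}->{2}; V {2,3,4}->{2}; U {1,2,3,4}->{4}
So after constraint 3: D(W) = {2}

Answer: {2}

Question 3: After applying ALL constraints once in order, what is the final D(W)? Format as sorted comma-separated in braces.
Constraint 1 (U < W) on D(U)={1,2,3,4,5,6} D(W)={1,2,5}: U {1,2,3,4,5,6}->{1,2,3,4}; W {1,2,5}->{2,5}
Constraint 2 (U < X) on D(U)={1,2,3,4} D(X)={2,3,4,6}: no change
Constraint 3 (W + V = U) on D(W)={2,5} D(V)={2,3,4} D(U)={1,2,3,4}: W {2,5}->{2}; V {2,3,4}->{2}; U {1,2,3,4}->{4}
Constraint 4 (X + W = U) on D(X)={2,3,4,6} D(W)={2} D(U)={4}: X {2,3,4,6}->{2}
So after all 4 constraints: D(W) = {2}

Answer: {2}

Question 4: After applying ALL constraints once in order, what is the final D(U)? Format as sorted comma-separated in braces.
Constraint 1 (U < W) on D(U)={1,2,3,4,5,6} D(W)={1,2,5}: U {1,2,3,4,5,6}->{1,2,3,4}; W {1,2,5}->{2,5}
Constraint 2 (U < X) on D(U)={1,2,3,4} D(X)={2,3,4,6}: no change
Constraint 3 (W + V = U) on D(W)={2,5} D(V)={2,3,4} D(U)={1,2,3,4}: W {2,5}->{2}; V {2,3,4}->{2}; U {1,2,3,4}->{4}
Constraint 4 (X + W = U) on D(X)={2,3,4,6} D(W)={2} D(U)={4}: X {2,3,4,6}->{2}
So after all 4 constraints: D(U) = {4}

Answer: {4}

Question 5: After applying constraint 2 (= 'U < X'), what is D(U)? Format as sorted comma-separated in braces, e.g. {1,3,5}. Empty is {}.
Answer: {1,2,3,4}

Derivation:
Constraint 1 (U < W) on D(U)={1,2,3,4,5,6} D(W)={1,2,5}: U {1,2,3,4,5,6}->{1,2,3,4}; W {1,2,5}->{2,5}
Constraint 2 (U < X) on D(U)={1,2,3,4} D(X)={2,3,4,6}: no change
So after constraint 2: D(U) = {1,2,3,4}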